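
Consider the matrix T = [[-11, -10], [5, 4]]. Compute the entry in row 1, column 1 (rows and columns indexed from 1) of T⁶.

Characteristic polynomial: r^2 + 7r + 6 = (r + 1)(r + 6), so the eigenvalues are -6, -1.
r=-1: eigenvector (-1, 1).
r=-6: eigenvector (-2, 1).
P = [[-1, -2], [1, 1]], D = diag(-1, -6), P⁻¹ = [[1, 2], [-1, -1]].
T⁶ = P·diag(1, 46656)·P⁻¹ = [[93311, 93310], [-46655, -46654]].
The requested entry is 93311.

93311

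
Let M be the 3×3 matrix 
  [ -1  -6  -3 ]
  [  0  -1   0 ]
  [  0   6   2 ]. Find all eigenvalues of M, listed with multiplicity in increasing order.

Characteristic polynomial: p(t) = t^3 - 3t - 2 = (t - 2)(t + 1)^2.
Roots (with multiplicity): -1, -1, 2.

-1, -1, 2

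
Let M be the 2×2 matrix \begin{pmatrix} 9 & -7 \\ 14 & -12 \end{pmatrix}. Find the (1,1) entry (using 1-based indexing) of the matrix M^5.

3189

Characteristic polynomial: r^2 + 3r - 10 = (r - 2)(r + 5), so the eigenvalues are -5, 2.
r=-5: eigenvector (1, 2).
r=2: eigenvector (1, 1).
P = [[1, 1], [2, 1]], D = diag(-5, 2), P⁻¹ = [[-1, 1], [2, -1]].
M⁵ = P·diag(-3125, 32)·P⁻¹ = [[3189, -3157], [6314, -6282]].
The requested entry is 3189.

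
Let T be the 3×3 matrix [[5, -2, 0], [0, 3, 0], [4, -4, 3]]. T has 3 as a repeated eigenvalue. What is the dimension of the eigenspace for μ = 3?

T − 3I = [[2, -2, 0], [0, 0, 0], [4, -4, 0]].
This matrix has rank 1, so its null space has dimension 3 − 1 = 2.

2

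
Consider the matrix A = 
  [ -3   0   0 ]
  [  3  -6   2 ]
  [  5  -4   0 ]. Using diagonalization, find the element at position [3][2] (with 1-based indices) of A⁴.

480

Characteristic polynomial: s^3 + 9s^2 + 26s + 24 = (s + 2)(s + 3)(s + 4), so the eigenvalues are -4, -3, -2.
s=-3: eigenvector (1, -1, -3).
s=-2: eigenvector (0, -1, -2).
s=-4: eigenvector (0, 1, 1).
P = [[1, 0, 0], [-1, -1, 1], [-3, -2, 1]], D = diag(-3, -2, -4), P⁻¹ = [[1, 0, 0], [-2, 1, -1], [-1, 2, -1]].
A⁴ = P·diag(81, 16, 256)·P⁻¹ = [[81, 0, 0], [-305, 496, -240], [-435, 480, -224]].
The requested entry is 480.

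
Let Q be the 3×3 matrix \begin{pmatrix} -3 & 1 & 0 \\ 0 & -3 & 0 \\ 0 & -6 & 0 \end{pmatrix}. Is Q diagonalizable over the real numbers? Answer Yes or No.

Characteristic polynomial: p(r) = r^3 + 6r^2 + 9r = r(r + 3)^2.
r = -3 has algebraic multiplicity 2; rank(Q + 3I) = 2, so geometric multiplicity = 1.
Geometric multiplicity < algebraic multiplicity, so Q is not diagonalizable.

No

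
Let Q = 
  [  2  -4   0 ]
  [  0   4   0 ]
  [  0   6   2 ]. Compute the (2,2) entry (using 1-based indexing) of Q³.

64

Characteristic polynomial: λ^3 - 8λ^2 + 20λ - 16 = (λ - 4)(λ - 2)^2, so the eigenvalues are 2, 2, 4.
λ=2: eigenvector (0, 0, 1).
λ=4: eigenvector (-2, 1, 3).
λ=2: eigenvector (1, 0, 1).
P = [[0, -2, 1], [0, 1, 0], [1, 3, 1]], D = diag(2, 4, 2), P⁻¹ = [[-1, -5, 1], [0, 1, 0], [1, 2, 0]].
Q³ = P·diag(8, 64, 8)·P⁻¹ = [[8, -112, 0], [0, 64, 0], [0, 168, 8]].
The requested entry is 64.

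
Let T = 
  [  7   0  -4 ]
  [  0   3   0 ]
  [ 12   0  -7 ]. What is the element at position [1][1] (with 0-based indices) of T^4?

81

Characteristic polynomial: μ^3 - 3μ^2 - μ + 3 = (μ - 3)(μ - 1)(μ + 1), so the eigenvalues are -1, 1, 3.
μ=1: eigenvector (-2, 0, -3).
μ=3: eigenvector (0, 1, 0).
μ=-1: eigenvector (1, 0, 2).
P = [[-2, 0, 1], [0, 1, 0], [-3, 0, 2]], D = diag(1, 3, -1), P⁻¹ = [[-2, 0, 1], [0, 1, 0], [-3, 0, 2]].
T⁴ = P·diag(1, 81, 1)·P⁻¹ = [[1, 0, 0], [0, 81, 0], [0, 0, 1]].
The requested entry is 81.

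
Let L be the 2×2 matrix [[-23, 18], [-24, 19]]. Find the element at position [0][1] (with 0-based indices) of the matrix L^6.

Characteristic polynomial: r^2 + 4r - 5 = (r - 1)(r + 5), so the eigenvalues are -5, 1.
r=1: eigenvector (3, 4).
r=-5: eigenvector (1, 1).
P = [[3, 1], [4, 1]], D = diag(1, -5), P⁻¹ = [[-1, 1], [4, -3]].
L⁶ = P·diag(1, 15625)·P⁻¹ = [[62497, -46872], [62496, -46871]].
The requested entry is -46872.

-46872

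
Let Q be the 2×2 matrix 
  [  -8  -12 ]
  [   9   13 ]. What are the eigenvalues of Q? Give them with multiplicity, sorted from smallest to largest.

Characteristic polynomial: p(t) = t^2 - 5t + 4 = (t - 4)(t - 1).
Roots (with multiplicity): 1, 4.

1, 4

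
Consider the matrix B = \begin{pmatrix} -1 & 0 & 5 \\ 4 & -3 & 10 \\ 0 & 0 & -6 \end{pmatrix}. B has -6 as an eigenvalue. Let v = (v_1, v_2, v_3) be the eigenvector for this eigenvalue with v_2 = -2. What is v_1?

-1

B + 6I = [[5, 0, 5], [4, 3, 10], [0, 0, 0]].
Solving (B + 6I)v = 0 gives the eigenspace spanned by (-1, -2, 1).
With v_2 = -2, v = (-1, -2, 1), so v_1 = -1.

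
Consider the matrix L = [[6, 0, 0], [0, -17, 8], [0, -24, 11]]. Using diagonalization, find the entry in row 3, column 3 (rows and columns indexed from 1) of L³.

371

Characteristic polynomial: r^3 - 31r - 30 = (r - 6)(r + 1)(r + 5), so the eigenvalues are -5, -1, 6.
r=-5: eigenvector (0, -2, -3).
r=-1: eigenvector (0, 1, 2).
r=6: eigenvector (1, 0, 0).
P = [[0, 0, 1], [-2, 1, 0], [-3, 2, 0]], D = diag(-5, -1, 6), P⁻¹ = [[0, -2, 1], [0, -3, 2], [1, 0, 0]].
L³ = P·diag(-125, -1, 216)·P⁻¹ = [[216, 0, 0], [0, -497, 248], [0, -744, 371]].
The requested entry is 371.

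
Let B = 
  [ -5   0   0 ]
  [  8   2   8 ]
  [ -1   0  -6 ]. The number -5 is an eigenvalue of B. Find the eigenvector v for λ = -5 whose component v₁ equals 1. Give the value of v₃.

-1

B + 5I = [[0, 0, 0], [8, 7, 8], [-1, 0, -1]].
Solving (B + 5I)v = 0 gives the eigenspace spanned by (1, 0, -1).
With v₁ = 1, v = (1, 0, -1), so v₃ = -1.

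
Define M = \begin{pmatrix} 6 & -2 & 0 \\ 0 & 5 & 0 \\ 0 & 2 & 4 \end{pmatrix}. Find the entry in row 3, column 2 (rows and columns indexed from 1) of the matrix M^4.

Characteristic polynomial: r^3 - 15r^2 + 74r - 120 = (r - 6)(r - 5)(r - 4), so the eigenvalues are 4, 5, 6.
r=6: eigenvector (1, 0, 0).
r=4: eigenvector (0, 0, 1).
r=5: eigenvector (2, 1, 2).
P = [[1, 0, 2], [0, 0, 1], [0, 1, 2]], D = diag(6, 4, 5), P⁻¹ = [[1, -2, 0], [0, -2, 1], [0, 1, 0]].
M⁴ = P·diag(1296, 256, 625)·P⁻¹ = [[1296, -1342, 0], [0, 625, 0], [0, 738, 256]].
The requested entry is 738.

738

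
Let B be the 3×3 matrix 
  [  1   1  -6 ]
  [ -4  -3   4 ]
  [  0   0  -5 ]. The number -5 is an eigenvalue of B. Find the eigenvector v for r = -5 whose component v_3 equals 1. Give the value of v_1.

1

B + 5I = [[6, 1, -6], [-4, 2, 4], [0, 0, 0]].
Solving (B + 5I)v = 0 gives the eigenspace spanned by (1, 0, 1).
With v_3 = 1, v = (1, 0, 1), so v_1 = 1.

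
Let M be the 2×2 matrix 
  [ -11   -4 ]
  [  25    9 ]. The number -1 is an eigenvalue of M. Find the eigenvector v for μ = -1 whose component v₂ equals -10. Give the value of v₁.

4

M + 1I = [[-10, -4], [25, 10]].
Solving (M + 1I)v = 0 gives the eigenspace spanned by (4, -10).
With v₂ = -10, v = (4, -10), so v₁ = 4.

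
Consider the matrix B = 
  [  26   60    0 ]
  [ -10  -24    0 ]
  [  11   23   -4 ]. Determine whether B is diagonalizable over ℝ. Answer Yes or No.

No

Characteristic polynomial: p(r) = r^3 + 2r^2 - 32r - 96 = (r - 6)(r + 4)^2.
r = -4 has algebraic multiplicity 2; rank(B + 4I) = 2, so geometric multiplicity = 1.
Geometric multiplicity < algebraic multiplicity, so B is not diagonalizable.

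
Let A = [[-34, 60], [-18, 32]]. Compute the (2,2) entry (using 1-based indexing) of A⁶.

-20096

Characteristic polynomial: λ^2 + 2λ - 8 = (λ - 2)(λ + 4), so the eigenvalues are -4, 2.
λ=2: eigenvector (5, 3).
λ=-4: eigenvector (2, 1).
P = [[5, 2], [3, 1]], D = diag(2, -4), P⁻¹ = [[-1, 2], [3, -5]].
A⁶ = P·diag(64, 4096)·P⁻¹ = [[24256, -40320], [12096, -20096]].
The requested entry is -20096.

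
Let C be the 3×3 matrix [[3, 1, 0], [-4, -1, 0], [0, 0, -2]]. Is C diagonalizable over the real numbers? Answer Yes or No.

Characteristic polynomial: p(s) = s^3 - 3s + 2 = (s - 1)^2(s + 2).
s = 1 has algebraic multiplicity 2; rank(C − 1I) = 2, so geometric multiplicity = 1.
Geometric multiplicity < algebraic multiplicity, so C is not diagonalizable.

No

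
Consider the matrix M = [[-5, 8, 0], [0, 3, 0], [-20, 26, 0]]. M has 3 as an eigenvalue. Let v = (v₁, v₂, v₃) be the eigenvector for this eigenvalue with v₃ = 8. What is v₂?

M − 3I = [[-8, 8, 0], [0, 0, 0], [-20, 26, -3]].
Solving (M − 3I)v = 0 gives the eigenspace spanned by (4, 4, 8).
With v₃ = 8, v = (4, 4, 8), so v₂ = 4.

4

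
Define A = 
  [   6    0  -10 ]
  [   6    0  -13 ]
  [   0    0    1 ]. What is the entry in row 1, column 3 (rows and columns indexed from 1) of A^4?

Characteristic polynomial: r^3 - 7r^2 + 6r = r(r - 6)(r - 1), so the eigenvalues are 0, 1, 6.
r=6: eigenvector (1, 1, 0).
r=0: eigenvector (0, 1, 0).
r=1: eigenvector (2, -1, 1).
P = [[1, 0, 2], [1, 1, -1], [0, 0, 1]], D = diag(6, 0, 1), P⁻¹ = [[1, 0, -2], [-1, 1, 3], [0, 0, 1]].
A⁴ = P·diag(1296, 0, 1)·P⁻¹ = [[1296, 0, -2590], [1296, 0, -2593], [0, 0, 1]].
The requested entry is -2590.

-2590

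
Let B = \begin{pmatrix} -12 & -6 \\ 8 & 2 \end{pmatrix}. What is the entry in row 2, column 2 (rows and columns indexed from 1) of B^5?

19232

Characteristic polynomial: t^2 + 10t + 24 = (t + 4)(t + 6), so the eigenvalues are -6, -4.
t=-4: eigenvector (-3, 4).
t=-6: eigenvector (1, -1).
P = [[-3, 1], [4, -1]], D = diag(-4, -6), P⁻¹ = [[1, 1], [4, 3]].
B⁵ = P·diag(-1024, -7776)·P⁻¹ = [[-28032, -20256], [27008, 19232]].
The requested entry is 19232.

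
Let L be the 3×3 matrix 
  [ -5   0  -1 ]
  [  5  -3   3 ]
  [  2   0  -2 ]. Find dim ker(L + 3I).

1

L + 3I = [[-2, 0, -1], [5, 0, 3], [2, 0, 1]].
This matrix has rank 2, so its null space has dimension 3 − 2 = 1.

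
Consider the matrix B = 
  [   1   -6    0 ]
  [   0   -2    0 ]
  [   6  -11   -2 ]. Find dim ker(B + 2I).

1

B + 2I = [[3, -6, 0], [0, 0, 0], [6, -11, 0]].
This matrix has rank 2, so its null space has dimension 3 − 2 = 1.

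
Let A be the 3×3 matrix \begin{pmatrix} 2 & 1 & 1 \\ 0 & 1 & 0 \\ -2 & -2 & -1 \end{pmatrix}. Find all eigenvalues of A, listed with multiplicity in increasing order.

0, 1, 1

Characteristic polynomial: p(μ) = μ^3 - 2μ^2 + μ = μ(μ - 1)^2.
Roots (with multiplicity): 0, 1, 1.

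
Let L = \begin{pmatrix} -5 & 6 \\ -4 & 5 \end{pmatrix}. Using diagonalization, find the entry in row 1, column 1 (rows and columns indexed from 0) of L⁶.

Characteristic polynomial: μ^2 - 1 = (μ - 1)(μ + 1), so the eigenvalues are -1, 1.
μ=-1: eigenvector (3, 2).
μ=1: eigenvector (1, 1).
P = [[3, 1], [2, 1]], D = diag(-1, 1), P⁻¹ = [[1, -1], [-2, 3]].
L⁶ = P·diag(1, 1)·P⁻¹ = [[1, 0], [0, 1]].
The requested entry is 1.

1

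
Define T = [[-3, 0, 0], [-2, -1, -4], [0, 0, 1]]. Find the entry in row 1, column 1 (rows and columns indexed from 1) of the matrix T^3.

Characteristic polynomial: μ^3 + 3μ^2 - μ - 3 = (μ - 1)(μ + 1)(μ + 3), so the eigenvalues are -3, -1, 1.
μ=-3: eigenvector (1, 1, 0).
μ=-1: eigenvector (0, 1, 0).
μ=1: eigenvector (0, -2, 1).
P = [[1, 0, 0], [1, 1, -2], [0, 0, 1]], D = diag(-3, -1, 1), P⁻¹ = [[1, 0, 0], [-1, 1, 2], [0, 0, 1]].
T³ = P·diag(-27, -1, 1)·P⁻¹ = [[-27, 0, 0], [-26, -1, -4], [0, 0, 1]].
The requested entry is -27.

-27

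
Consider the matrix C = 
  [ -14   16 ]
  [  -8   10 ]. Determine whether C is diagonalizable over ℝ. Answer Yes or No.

Yes

Characteristic polynomial: p(t) = t^2 + 4t - 12 = (t - 2)(t + 6).
All 2 eigenvalues are distinct, so C is diagonalizable.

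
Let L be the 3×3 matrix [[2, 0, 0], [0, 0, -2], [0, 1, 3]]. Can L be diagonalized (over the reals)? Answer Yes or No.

Characteristic polynomial: p(r) = r^3 - 5r^2 + 8r - 4 = (r - 2)^2(r - 1).
r = 2 has algebraic multiplicity 2; rank(L − 2I) = 1, so geometric multiplicity = 2.
Every eigenvalue has geometric = algebraic multiplicity, so L is diagonalizable.

Yes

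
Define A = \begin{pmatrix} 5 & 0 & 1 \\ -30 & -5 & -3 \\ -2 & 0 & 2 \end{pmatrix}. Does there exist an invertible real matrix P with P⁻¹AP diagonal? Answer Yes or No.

Yes

Characteristic polynomial: p(λ) = λ^3 - 2λ^2 - 23λ + 60 = (λ - 4)(λ - 3)(λ + 5).
All 3 eigenvalues are distinct, so A is diagonalizable.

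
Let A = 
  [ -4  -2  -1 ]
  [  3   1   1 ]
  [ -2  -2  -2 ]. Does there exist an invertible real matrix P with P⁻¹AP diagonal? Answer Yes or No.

No

Characteristic polynomial: p(λ) = λ^3 + 5λ^2 + 8λ + 4 = (λ + 1)(λ + 2)^2.
λ = -2 has algebraic multiplicity 2; rank(A + 2I) = 2, so geometric multiplicity = 1.
Geometric multiplicity < algebraic multiplicity, so A is not diagonalizable.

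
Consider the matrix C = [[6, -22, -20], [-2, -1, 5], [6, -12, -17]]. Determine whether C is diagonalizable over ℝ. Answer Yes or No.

Characteristic polynomial: p(r) = r^3 + 12r^2 + 45r + 50 = (r + 2)(r + 5)^2.
r = -5 has algebraic multiplicity 2; rank(C + 5I) = 2, so geometric multiplicity = 1.
Geometric multiplicity < algebraic multiplicity, so C is not diagonalizable.

No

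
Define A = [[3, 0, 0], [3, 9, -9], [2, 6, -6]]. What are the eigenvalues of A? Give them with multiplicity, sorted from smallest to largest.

Characteristic polynomial: p(s) = s^3 - 6s^2 + 9s = s(s - 3)^2.
Roots (with multiplicity): 0, 3, 3.

0, 3, 3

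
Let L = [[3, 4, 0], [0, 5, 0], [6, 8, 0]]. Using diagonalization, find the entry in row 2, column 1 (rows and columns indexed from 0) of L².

Characteristic polynomial: r^3 - 8r^2 + 15r = r(r - 5)(r - 3), so the eigenvalues are 0, 3, 5.
r=3: eigenvector (1, 0, 2).
r=5: eigenvector (2, 1, 4).
r=0: eigenvector (0, 0, 1).
P = [[1, 2, 0], [0, 1, 0], [2, 4, 1]], D = diag(3, 5, 0), P⁻¹ = [[1, -2, 0], [0, 1, 0], [-2, 0, 1]].
L² = P·diag(9, 25, 0)·P⁻¹ = [[9, 32, 0], [0, 25, 0], [18, 64, 0]].
The requested entry is 64.

64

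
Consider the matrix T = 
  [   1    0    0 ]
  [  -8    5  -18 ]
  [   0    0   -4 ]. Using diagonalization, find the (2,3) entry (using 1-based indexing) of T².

-18

Characteristic polynomial: r^3 - 2r^2 - 19r + 20 = (r - 5)(r - 1)(r + 4), so the eigenvalues are -4, 1, 5.
r=1: eigenvector (1, 2, 0).
r=5: eigenvector (0, 1, 0).
r=-4: eigenvector (0, 2, 1).
P = [[1, 0, 0], [2, 1, 2], [0, 0, 1]], D = diag(1, 5, -4), P⁻¹ = [[1, 0, 0], [-2, 1, -2], [0, 0, 1]].
T² = P·diag(1, 25, 16)·P⁻¹ = [[1, 0, 0], [-48, 25, -18], [0, 0, 16]].
The requested entry is -18.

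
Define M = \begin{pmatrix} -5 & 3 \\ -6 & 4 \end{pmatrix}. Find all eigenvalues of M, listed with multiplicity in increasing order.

-2, 1

Characteristic polynomial: p(λ) = λ^2 + λ - 2 = (λ - 1)(λ + 2).
Roots (with multiplicity): -2, 1.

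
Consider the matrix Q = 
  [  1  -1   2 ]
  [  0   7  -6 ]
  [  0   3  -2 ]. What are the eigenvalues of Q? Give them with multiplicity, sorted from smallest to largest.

1, 1, 4

Characteristic polynomial: p(t) = t^3 - 6t^2 + 9t - 4 = (t - 4)(t - 1)^2.
Roots (with multiplicity): 1, 1, 4.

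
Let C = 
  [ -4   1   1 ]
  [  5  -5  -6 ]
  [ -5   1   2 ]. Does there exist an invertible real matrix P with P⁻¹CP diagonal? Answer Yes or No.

Characteristic polynomial: p(λ) = λ^3 + 7λ^2 + 8λ - 16 = (λ - 1)(λ + 4)^2.
λ = -4 has algebraic multiplicity 2; rank(C + 4I) = 2, so geometric multiplicity = 1.
Geometric multiplicity < algebraic multiplicity, so C is not diagonalizable.

No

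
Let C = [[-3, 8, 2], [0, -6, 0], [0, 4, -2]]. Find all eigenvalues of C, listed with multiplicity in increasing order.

-6, -3, -2

Characteristic polynomial: p(r) = r^3 + 11r^2 + 36r + 36 = (r + 2)(r + 3)(r + 6).
Roots (with multiplicity): -6, -3, -2.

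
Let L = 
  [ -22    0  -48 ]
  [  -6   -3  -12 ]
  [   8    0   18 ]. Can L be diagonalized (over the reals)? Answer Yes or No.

Characteristic polynomial: p(s) = s^3 + 7s^2 - 36 = (s - 2)(s + 3)(s + 6).
All 3 eigenvalues are distinct, so L is diagonalizable.

Yes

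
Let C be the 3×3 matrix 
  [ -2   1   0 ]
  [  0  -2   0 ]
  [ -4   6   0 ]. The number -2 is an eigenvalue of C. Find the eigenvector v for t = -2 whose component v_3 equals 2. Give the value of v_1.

C + 2I = [[0, 1, 0], [0, 0, 0], [-4, 6, 2]].
Solving (C + 2I)v = 0 gives the eigenspace spanned by (1, 0, 2).
With v_3 = 2, v = (1, 0, 2), so v_1 = 1.

1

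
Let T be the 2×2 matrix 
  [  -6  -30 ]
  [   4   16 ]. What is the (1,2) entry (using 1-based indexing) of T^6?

-638400

Characteristic polynomial: μ^2 - 10μ + 24 = (μ - 6)(μ - 4), so the eigenvalues are 4, 6.
μ=6: eigenvector (-5, 2).
μ=4: eigenvector (-3, 1).
P = [[-5, -3], [2, 1]], D = diag(6, 4), P⁻¹ = [[1, 3], [-2, -5]].
T⁶ = P·diag(46656, 4096)·P⁻¹ = [[-208704, -638400], [85120, 259456]].
The requested entry is -638400.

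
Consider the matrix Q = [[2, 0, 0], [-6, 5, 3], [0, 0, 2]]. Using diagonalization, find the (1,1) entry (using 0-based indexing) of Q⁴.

Characteristic polynomial: t^3 - 9t^2 + 24t - 20 = (t - 5)(t - 2)^2, so the eigenvalues are 2, 2, 5.
t=2: eigenvector (1, 0, 2).
t=5: eigenvector (0, 1, 0).
t=2: eigenvector (0, -1, 1).
P = [[1, 0, 0], [0, 1, -1], [2, 0, 1]], D = diag(2, 5, 2), P⁻¹ = [[1, 0, 0], [-2, 1, 1], [-2, 0, 1]].
Q⁴ = P·diag(16, 625, 16)·P⁻¹ = [[16, 0, 0], [-1218, 625, 609], [0, 0, 16]].
The requested entry is 625.

625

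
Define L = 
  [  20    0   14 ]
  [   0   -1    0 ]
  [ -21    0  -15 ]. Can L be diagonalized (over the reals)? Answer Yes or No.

Characteristic polynomial: p(λ) = λ^3 - 4λ^2 - 11λ - 6 = (λ - 6)(λ + 1)^2.
λ = -1 has algebraic multiplicity 2; rank(L + 1I) = 1, so geometric multiplicity = 2.
Every eigenvalue has geometric = algebraic multiplicity, so L is diagonalizable.

Yes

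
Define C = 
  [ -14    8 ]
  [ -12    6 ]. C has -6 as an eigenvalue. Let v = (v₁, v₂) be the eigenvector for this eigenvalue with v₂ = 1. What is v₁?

C + 6I = [[-8, 8], [-12, 12]].
Solving (C + 6I)v = 0 gives the eigenspace spanned by (1, 1).
With v₂ = 1, v = (1, 1), so v₁ = 1.

1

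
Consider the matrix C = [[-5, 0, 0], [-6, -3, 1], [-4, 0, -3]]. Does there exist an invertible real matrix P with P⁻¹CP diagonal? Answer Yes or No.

Characteristic polynomial: p(s) = s^3 + 11s^2 + 39s + 45 = (s + 3)^2(s + 5).
s = -3 has algebraic multiplicity 2; rank(C + 3I) = 2, so geometric multiplicity = 1.
Geometric multiplicity < algebraic multiplicity, so C is not diagonalizable.

No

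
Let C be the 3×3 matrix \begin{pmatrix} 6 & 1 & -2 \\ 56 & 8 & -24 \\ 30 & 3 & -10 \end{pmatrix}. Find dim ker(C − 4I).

C − 4I = [[2, 1, -2], [56, 4, -24], [30, 3, -14]].
This matrix has rank 2, so its null space has dimension 3 − 2 = 1.

1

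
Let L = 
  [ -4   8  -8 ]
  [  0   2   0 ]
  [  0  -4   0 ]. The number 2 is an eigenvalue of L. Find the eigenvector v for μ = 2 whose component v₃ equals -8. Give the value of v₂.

4

L − 2I = [[-6, 8, -8], [0, 0, 0], [0, -4, -2]].
Solving (L − 2I)v = 0 gives the eigenspace spanned by (16, 4, -8).
With v₃ = -8, v = (16, 4, -8), so v₂ = 4.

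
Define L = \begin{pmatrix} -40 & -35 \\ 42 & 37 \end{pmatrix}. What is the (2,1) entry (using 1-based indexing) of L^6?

-93366

Characteristic polynomial: λ^2 + 3λ - 10 = (λ - 2)(λ + 5), so the eigenvalues are -5, 2.
λ=-5: eigenvector (-1, 1).
λ=2: eigenvector (-5, 6).
P = [[-1, -5], [1, 6]], D = diag(-5, 2), P⁻¹ = [[-6, -5], [1, 1]].
L⁶ = P·diag(15625, 64)·P⁻¹ = [[93430, 77805], [-93366, -77741]].
The requested entry is -93366.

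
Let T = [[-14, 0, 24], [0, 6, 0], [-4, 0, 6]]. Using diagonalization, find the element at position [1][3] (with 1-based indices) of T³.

1248

Characteristic polynomial: s^3 + 2s^2 - 36s - 72 = (s - 6)(s + 2)(s + 6), so the eigenvalues are -6, -2, 6.
s=-6: eigenvector (3, 0, 1).
s=6: eigenvector (0, 1, 0).
s=-2: eigenvector (2, 0, 1).
P = [[3, 0, 2], [0, 1, 0], [1, 0, 1]], D = diag(-6, 6, -2), P⁻¹ = [[1, 0, -2], [0, 1, 0], [-1, 0, 3]].
T³ = P·diag(-216, 216, -8)·P⁻¹ = [[-632, 0, 1248], [0, 216, 0], [-208, 0, 408]].
The requested entry is 1248.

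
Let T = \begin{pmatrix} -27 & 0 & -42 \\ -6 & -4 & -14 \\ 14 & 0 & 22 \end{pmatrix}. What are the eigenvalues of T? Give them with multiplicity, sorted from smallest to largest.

Characteristic polynomial: p(s) = s^3 + 9s^2 + 14s - 24 = (s - 1)(s + 4)(s + 6).
Roots (with multiplicity): -6, -4, 1.

-6, -4, 1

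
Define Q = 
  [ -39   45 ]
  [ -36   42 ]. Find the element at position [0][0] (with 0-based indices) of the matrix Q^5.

Characteristic polynomial: s^2 - 3s - 18 = (s - 6)(s + 3), so the eigenvalues are -3, 6.
s=6: eigenvector (-1, -1).
s=-3: eigenvector (5, 4).
P = [[-1, 5], [-1, 4]], D = diag(6, -3), P⁻¹ = [[4, -5], [1, -1]].
Q⁵ = P·diag(7776, -243)·P⁻¹ = [[-32319, 40095], [-32076, 39852]].
The requested entry is -32319.

-32319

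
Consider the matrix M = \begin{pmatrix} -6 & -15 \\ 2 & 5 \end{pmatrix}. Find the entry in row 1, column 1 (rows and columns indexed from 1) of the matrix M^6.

6

Characteristic polynomial: λ^2 + λ = λ(λ + 1), so the eigenvalues are -1, 0.
λ=-1: eigenvector (-3, 1).
λ=0: eigenvector (-5, 2).
P = [[-3, -5], [1, 2]], D = diag(-1, 0), P⁻¹ = [[-2, -5], [1, 3]].
M⁶ = P·diag(1, 0)·P⁻¹ = [[6, 15], [-2, -5]].
The requested entry is 6.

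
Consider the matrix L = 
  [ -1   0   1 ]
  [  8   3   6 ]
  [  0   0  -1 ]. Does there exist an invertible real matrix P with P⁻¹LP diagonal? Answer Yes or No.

Characteristic polynomial: p(λ) = λ^3 - λ^2 - 5λ - 3 = (λ - 3)(λ + 1)^2.
λ = -1 has algebraic multiplicity 2; rank(L + 1I) = 2, so geometric multiplicity = 1.
Geometric multiplicity < algebraic multiplicity, so L is not diagonalizable.

No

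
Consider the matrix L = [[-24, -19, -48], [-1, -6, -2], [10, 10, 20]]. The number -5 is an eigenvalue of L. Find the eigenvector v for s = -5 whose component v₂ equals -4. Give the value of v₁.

L + 5I = [[-19, -19, -48], [-1, -1, -2], [10, 10, 25]].
Solving (L + 5I)v = 0 gives the eigenspace spanned by (4, -4, 0).
With v₂ = -4, v = (4, -4, 0), so v₁ = 4.

4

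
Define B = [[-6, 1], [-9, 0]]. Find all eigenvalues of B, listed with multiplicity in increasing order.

-3, -3

Characteristic polynomial: p(r) = r^2 + 6r + 9 = (r + 3)^2.
Roots (with multiplicity): -3, -3.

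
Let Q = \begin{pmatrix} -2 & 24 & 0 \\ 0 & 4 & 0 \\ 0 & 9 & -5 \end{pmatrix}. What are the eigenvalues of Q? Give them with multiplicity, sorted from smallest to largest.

Characteristic polynomial: p(μ) = μ^3 + 3μ^2 - 18μ - 40 = (μ - 4)(μ + 2)(μ + 5).
Roots (with multiplicity): -5, -2, 4.

-5, -2, 4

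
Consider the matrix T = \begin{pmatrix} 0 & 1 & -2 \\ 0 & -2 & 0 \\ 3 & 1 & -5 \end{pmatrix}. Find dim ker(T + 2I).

1

T + 2I = [[2, 1, -2], [0, 0, 0], [3, 1, -3]].
This matrix has rank 2, so its null space has dimension 3 − 2 = 1.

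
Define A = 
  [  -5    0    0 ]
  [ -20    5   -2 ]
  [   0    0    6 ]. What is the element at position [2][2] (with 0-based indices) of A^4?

1296

Characteristic polynomial: t^3 - 6t^2 - 25t + 150 = (t - 6)(t - 5)(t + 5), so the eigenvalues are -5, 5, 6.
t=-5: eigenvector (1, 2, 0).
t=5: eigenvector (0, 1, 0).
t=6: eigenvector (0, -2, 1).
P = [[1, 0, 0], [2, 1, -2], [0, 0, 1]], D = diag(-5, 5, 6), P⁻¹ = [[1, 0, 0], [-2, 1, 2], [0, 0, 1]].
A⁴ = P·diag(625, 625, 1296)·P⁻¹ = [[625, 0, 0], [0, 625, -1342], [0, 0, 1296]].
The requested entry is 1296.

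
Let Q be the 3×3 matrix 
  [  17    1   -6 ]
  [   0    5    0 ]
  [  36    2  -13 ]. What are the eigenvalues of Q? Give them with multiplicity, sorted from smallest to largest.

Characteristic polynomial: p(μ) = μ^3 - 9μ^2 + 15μ + 25 = (μ - 5)^2(μ + 1).
Roots (with multiplicity): -1, 5, 5.

-1, 5, 5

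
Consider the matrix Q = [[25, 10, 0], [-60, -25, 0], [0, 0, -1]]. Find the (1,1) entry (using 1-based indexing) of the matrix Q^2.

25

Characteristic polynomial: t^3 + t^2 - 25t - 25 = (t - 5)(t + 1)(t + 5), so the eigenvalues are -5, -1, 5.
t=5: eigenvector (1, -2, 0).
t=-5: eigenvector (-1, 3, 0).
t=-1: eigenvector (0, 0, 1).
P = [[1, -1, 0], [-2, 3, 0], [0, 0, 1]], D = diag(5, -5, -1), P⁻¹ = [[3, 1, 0], [2, 1, 0], [0, 0, 1]].
Q² = P·diag(25, 25, 1)·P⁻¹ = [[25, 0, 0], [0, 25, 0], [0, 0, 1]].
The requested entry is 25.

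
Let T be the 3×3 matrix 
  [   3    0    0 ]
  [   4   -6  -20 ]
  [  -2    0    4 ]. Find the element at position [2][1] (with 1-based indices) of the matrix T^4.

Characteristic polynomial: s^3 - s^2 - 30s + 72 = (s - 4)(s - 3)(s + 6), so the eigenvalues are -6, 3, 4.
s=3: eigenvector (1, -4, 2).
s=-6: eigenvector (0, 1, 0).
s=4: eigenvector (0, -2, 1).
P = [[1, 0, 0], [-4, 1, -2], [2, 0, 1]], D = diag(3, -6, 4), P⁻¹ = [[1, 0, 0], [0, 1, 2], [-2, 0, 1]].
T⁴ = P·diag(81, 1296, 256)·P⁻¹ = [[81, 0, 0], [700, 1296, 2080], [-350, 0, 256]].
The requested entry is 700.

700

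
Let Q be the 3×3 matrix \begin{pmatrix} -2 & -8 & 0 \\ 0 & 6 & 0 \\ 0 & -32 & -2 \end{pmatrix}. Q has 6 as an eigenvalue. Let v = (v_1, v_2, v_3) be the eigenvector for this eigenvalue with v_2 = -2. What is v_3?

8

Q − 6I = [[-8, -8, 0], [0, 0, 0], [0, -32, -8]].
Solving (Q − 6I)v = 0 gives the eigenspace spanned by (2, -2, 8).
With v_2 = -2, v = (2, -2, 8), so v_3 = 8.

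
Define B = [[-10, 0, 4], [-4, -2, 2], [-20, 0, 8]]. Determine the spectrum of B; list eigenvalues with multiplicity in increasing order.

-2, -2, 0

Characteristic polynomial: p(r) = r^3 + 4r^2 + 4r = r(r + 2)^2.
Roots (with multiplicity): -2, -2, 0.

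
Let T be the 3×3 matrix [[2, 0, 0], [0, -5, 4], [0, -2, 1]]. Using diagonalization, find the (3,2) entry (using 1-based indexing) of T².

8

Characteristic polynomial: μ^3 + 2μ^2 - 5μ - 6 = (μ - 2)(μ + 1)(μ + 3), so the eigenvalues are -3, -1, 2.
μ=2: eigenvector (1, 0, 0).
μ=-3: eigenvector (0, 2, 1).
μ=-1: eigenvector (0, 1, 1).
P = [[1, 0, 0], [0, 2, 1], [0, 1, 1]], D = diag(2, -3, -1), P⁻¹ = [[1, 0, 0], [0, 1, -1], [0, -1, 2]].
T² = P·diag(4, 9, 1)·P⁻¹ = [[4, 0, 0], [0, 17, -16], [0, 8, -7]].
The requested entry is 8.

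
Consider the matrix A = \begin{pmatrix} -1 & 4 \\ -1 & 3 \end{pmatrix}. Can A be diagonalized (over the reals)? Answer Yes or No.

No

Characteristic polynomial: p(s) = s^2 - 2s + 1 = (s - 1)^2.
s = 1 has algebraic multiplicity 2; rank(A − 1I) = 1, so geometric multiplicity = 1.
Geometric multiplicity < algebraic multiplicity, so A is not diagonalizable.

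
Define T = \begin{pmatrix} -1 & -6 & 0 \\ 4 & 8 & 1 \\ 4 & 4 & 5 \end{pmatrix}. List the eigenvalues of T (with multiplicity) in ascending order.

3, 4, 5

Characteristic polynomial: p(r) = r^3 - 12r^2 + 47r - 60 = (r - 5)(r - 4)(r - 3).
Roots (with multiplicity): 3, 4, 5.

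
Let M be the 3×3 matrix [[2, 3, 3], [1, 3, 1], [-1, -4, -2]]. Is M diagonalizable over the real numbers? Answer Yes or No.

Characteristic polynomial: p(λ) = λ^3 - 3λ^2 + 4 = (λ - 2)^2(λ + 1).
λ = 2 has algebraic multiplicity 2; rank(M − 2I) = 2, so geometric multiplicity = 1.
Geometric multiplicity < algebraic multiplicity, so M is not diagonalizable.

No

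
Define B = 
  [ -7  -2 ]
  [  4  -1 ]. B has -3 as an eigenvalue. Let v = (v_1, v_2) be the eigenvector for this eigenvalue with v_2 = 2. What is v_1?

B + 3I = [[-4, -2], [4, 2]].
Solving (B + 3I)v = 0 gives the eigenspace spanned by (-1, 2).
With v_2 = 2, v = (-1, 2), so v_1 = -1.

-1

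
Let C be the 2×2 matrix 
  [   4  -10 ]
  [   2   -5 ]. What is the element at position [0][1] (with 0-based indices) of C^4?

10

Characteristic polynomial: s^2 + s = s(s + 1), so the eigenvalues are -1, 0.
s=-1: eigenvector (2, 1).
s=0: eigenvector (5, 2).
P = [[2, 5], [1, 2]], D = diag(-1, 0), P⁻¹ = [[-2, 5], [1, -2]].
C⁴ = P·diag(1, 0)·P⁻¹ = [[-4, 10], [-2, 5]].
The requested entry is 10.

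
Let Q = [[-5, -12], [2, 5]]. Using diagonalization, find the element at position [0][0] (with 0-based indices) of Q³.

-5

Characteristic polynomial: t^2 - 1 = (t - 1)(t + 1), so the eigenvalues are -1, 1.
t=-1: eigenvector (3, -1).
t=1: eigenvector (-2, 1).
P = [[3, -2], [-1, 1]], D = diag(-1, 1), P⁻¹ = [[1, 2], [1, 3]].
Q³ = P·diag(-1, 1)·P⁻¹ = [[-5, -12], [2, 5]].
The requested entry is -5.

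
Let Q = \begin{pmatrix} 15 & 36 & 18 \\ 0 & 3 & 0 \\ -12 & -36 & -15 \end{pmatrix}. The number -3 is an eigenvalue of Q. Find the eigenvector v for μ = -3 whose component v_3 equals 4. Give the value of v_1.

Q + 3I = [[18, 36, 18], [0, 6, 0], [-12, -36, -12]].
Solving (Q + 3I)v = 0 gives the eigenspace spanned by (-4, 0, 4).
With v_3 = 4, v = (-4, 0, 4), so v_1 = -4.

-4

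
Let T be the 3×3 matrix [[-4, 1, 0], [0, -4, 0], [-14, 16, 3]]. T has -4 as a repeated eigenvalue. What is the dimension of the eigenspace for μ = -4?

T + 4I = [[0, 1, 0], [0, 0, 0], [-14, 16, 7]].
This matrix has rank 2, so its null space has dimension 3 − 2 = 1.

1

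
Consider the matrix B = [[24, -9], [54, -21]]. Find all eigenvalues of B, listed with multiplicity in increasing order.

-3, 6

Characteristic polynomial: p(μ) = μ^2 - 3μ - 18 = (μ - 6)(μ + 3).
Roots (with multiplicity): -3, 6.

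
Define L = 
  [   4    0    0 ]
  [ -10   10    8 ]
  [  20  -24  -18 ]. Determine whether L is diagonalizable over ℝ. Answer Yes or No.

Characteristic polynomial: p(λ) = λ^3 + 4λ^2 - 20λ - 48 = (λ - 4)(λ + 2)(λ + 6).
All 3 eigenvalues are distinct, so L is diagonalizable.

Yes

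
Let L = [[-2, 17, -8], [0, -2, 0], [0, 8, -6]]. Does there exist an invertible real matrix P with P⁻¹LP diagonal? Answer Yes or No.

Characteristic polynomial: p(μ) = μ^3 + 10μ^2 + 28μ + 24 = (μ + 2)^2(μ + 6).
μ = -2 has algebraic multiplicity 2; rank(L + 2I) = 2, so geometric multiplicity = 1.
Geometric multiplicity < algebraic multiplicity, so L is not diagonalizable.

No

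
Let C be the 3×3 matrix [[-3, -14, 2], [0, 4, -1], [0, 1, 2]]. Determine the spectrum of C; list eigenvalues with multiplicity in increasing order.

-3, 3, 3

Characteristic polynomial: p(λ) = λ^3 - 3λ^2 - 9λ + 27 = (λ - 3)^2(λ + 3).
Roots (with multiplicity): -3, 3, 3.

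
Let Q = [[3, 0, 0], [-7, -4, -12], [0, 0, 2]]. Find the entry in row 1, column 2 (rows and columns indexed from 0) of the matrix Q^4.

Characteristic polynomial: t^3 - t^2 - 14t + 24 = (t - 3)(t - 2)(t + 4), so the eigenvalues are -4, 2, 3.
t=3: eigenvector (1, -1, 0).
t=2: eigenvector (0, -2, 1).
t=-4: eigenvector (0, 1, 0).
P = [[1, 0, 0], [-1, -2, 1], [0, 1, 0]], D = diag(3, 2, -4), P⁻¹ = [[1, 0, 0], [0, 0, 1], [1, 1, 2]].
Q⁴ = P·diag(81, 16, 256)·P⁻¹ = [[81, 0, 0], [175, 256, 480], [0, 0, 16]].
The requested entry is 480.

480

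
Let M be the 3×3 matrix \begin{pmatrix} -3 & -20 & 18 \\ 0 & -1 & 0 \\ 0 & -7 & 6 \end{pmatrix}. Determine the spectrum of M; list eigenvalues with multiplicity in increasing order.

Characteristic polynomial: p(s) = s^3 - 2s^2 - 21s - 18 = (s - 6)(s + 1)(s + 3).
Roots (with multiplicity): -3, -1, 6.

-3, -1, 6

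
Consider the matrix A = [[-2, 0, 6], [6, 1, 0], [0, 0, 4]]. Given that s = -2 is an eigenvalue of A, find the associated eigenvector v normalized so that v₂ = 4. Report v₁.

A + 2I = [[0, 0, 6], [6, 3, 0], [0, 0, 6]].
Solving (A + 2I)v = 0 gives the eigenspace spanned by (-2, 4, 0).
With v₂ = 4, v = (-2, 4, 0), so v₁ = -2.

-2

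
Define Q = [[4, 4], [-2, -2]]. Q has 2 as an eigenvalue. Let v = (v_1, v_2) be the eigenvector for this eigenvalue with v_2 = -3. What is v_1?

Q − 2I = [[2, 4], [-2, -4]].
Solving (Q − 2I)v = 0 gives the eigenspace spanned by (6, -3).
With v_2 = -3, v = (6, -3), so v_1 = 6.

6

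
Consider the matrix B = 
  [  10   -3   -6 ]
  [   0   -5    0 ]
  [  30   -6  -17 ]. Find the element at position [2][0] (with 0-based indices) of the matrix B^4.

-6090

Characteristic polynomial: s^3 + 12s^2 + 45s + 50 = (s + 2)(s + 5)^2, so the eigenvalues are -5, -5, -2.
s=-2: eigenvector (1, 0, 2).
s=-5: eigenvector (1, 1, 2).
s=-5: eigenvector (2, 0, 5).
P = [[1, 1, 2], [0, 1, 0], [2, 2, 5]], D = diag(-2, -5, -5), P⁻¹ = [[5, -1, -2], [0, 1, 0], [-2, 0, 1]].
B⁴ = P·diag(16, 625, 625)·P⁻¹ = [[-2420, 609, 1218], [0, 625, 0], [-6090, 1218, 3061]].
The requested entry is -6090.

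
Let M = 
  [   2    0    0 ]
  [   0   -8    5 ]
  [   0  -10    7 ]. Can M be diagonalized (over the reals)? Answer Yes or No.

Characteristic polynomial: p(λ) = λ^3 - λ^2 - 8λ + 12 = (λ - 2)^2(λ + 3).
λ = 2 has algebraic multiplicity 2; rank(M − 2I) = 1, so geometric multiplicity = 2.
Every eigenvalue has geometric = algebraic multiplicity, so M is diagonalizable.

Yes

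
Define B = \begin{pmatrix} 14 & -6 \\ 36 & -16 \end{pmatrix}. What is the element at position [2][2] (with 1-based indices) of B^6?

Characteristic polynomial: μ^2 + 2μ - 8 = (μ - 2)(μ + 4), so the eigenvalues are -4, 2.
μ=2: eigenvector (1, 2).
μ=-4: eigenvector (1, 3).
P = [[1, 1], [2, 3]], D = diag(2, -4), P⁻¹ = [[3, -1], [-2, 1]].
B⁶ = P·diag(64, 4096)·P⁻¹ = [[-8000, 4032], [-24192, 12160]].
The requested entry is 12160.

12160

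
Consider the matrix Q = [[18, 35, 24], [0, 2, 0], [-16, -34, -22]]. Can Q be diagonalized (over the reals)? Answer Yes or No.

Characteristic polynomial: p(s) = s^3 + 2s^2 - 20s + 24 = (s - 2)^2(s + 6).
s = 2 has algebraic multiplicity 2; rank(Q − 2I) = 2, so geometric multiplicity = 1.
Geometric multiplicity < algebraic multiplicity, so Q is not diagonalizable.

No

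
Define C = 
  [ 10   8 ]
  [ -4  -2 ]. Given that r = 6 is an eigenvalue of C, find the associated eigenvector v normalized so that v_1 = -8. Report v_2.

4

C − 6I = [[4, 8], [-4, -8]].
Solving (C − 6I)v = 0 gives the eigenspace spanned by (-8, 4).
With v_1 = -8, v = (-8, 4), so v_2 = 4.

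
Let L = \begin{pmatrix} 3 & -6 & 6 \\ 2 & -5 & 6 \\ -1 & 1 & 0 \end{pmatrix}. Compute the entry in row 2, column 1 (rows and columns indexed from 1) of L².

Characteristic polynomial: s^3 + 2s^2 - 3s = s(s - 1)(s + 3), so the eigenvalues are -3, 0, 1.
s=1: eigenvector (0, -1, -1).
s=-3: eigenvector (1, 1, 0).
s=0: eigenvector (2, 2, 1).
P = [[0, 1, 2], [-1, 1, 2], [-1, 0, 1]], D = diag(1, -3, 0), P⁻¹ = [[1, -1, 0], [-1, 2, -2], [1, -1, 1]].
L² = P·diag(1, 9, 0)·P⁻¹ = [[-9, 18, -18], [-10, 19, -18], [-1, 1, 0]].
The requested entry is -10.

-10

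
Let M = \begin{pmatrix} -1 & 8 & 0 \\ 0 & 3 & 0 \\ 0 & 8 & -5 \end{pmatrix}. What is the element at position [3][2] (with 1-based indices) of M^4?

-544

Characteristic polynomial: λ^3 + 3λ^2 - 13λ - 15 = (λ - 3)(λ + 1)(λ + 5), so the eigenvalues are -5, -1, 3.
λ=-1: eigenvector (1, 0, 0).
λ=-5: eigenvector (0, 0, 1).
λ=3: eigenvector (2, 1, 1).
P = [[1, 0, 2], [0, 0, 1], [0, 1, 1]], D = diag(-1, -5, 3), P⁻¹ = [[1, -2, 0], [0, -1, 1], [0, 1, 0]].
M⁴ = P·diag(1, 625, 81)·P⁻¹ = [[1, 160, 0], [0, 81, 0], [0, -544, 625]].
The requested entry is -544.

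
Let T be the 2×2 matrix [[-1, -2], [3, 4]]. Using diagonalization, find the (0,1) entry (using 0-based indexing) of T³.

Characteristic polynomial: μ^2 - 3μ + 2 = (μ - 2)(μ - 1), so the eigenvalues are 1, 2.
μ=2: eigenvector (2, -3).
μ=1: eigenvector (1, -1).
P = [[2, 1], [-3, -1]], D = diag(2, 1), P⁻¹ = [[-1, -1], [3, 2]].
T³ = P·diag(8, 1)·P⁻¹ = [[-13, -14], [21, 22]].
The requested entry is -14.

-14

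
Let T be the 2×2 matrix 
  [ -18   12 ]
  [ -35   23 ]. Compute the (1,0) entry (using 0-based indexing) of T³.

Characteristic polynomial: s^2 - 5s + 6 = (s - 3)(s - 2), so the eigenvalues are 2, 3.
s=3: eigenvector (4, 7).
s=2: eigenvector (-3, -5).
P = [[4, -3], [7, -5]], D = diag(3, 2), P⁻¹ = [[-5, 3], [-7, 4]].
T³ = P·diag(27, 8)·P⁻¹ = [[-372, 228], [-665, 407]].
The requested entry is -665.

-665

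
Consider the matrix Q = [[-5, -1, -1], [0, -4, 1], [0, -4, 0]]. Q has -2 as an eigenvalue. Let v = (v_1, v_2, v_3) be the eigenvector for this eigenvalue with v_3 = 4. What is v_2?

Q + 2I = [[-3, -1, -1], [0, -2, 1], [0, -4, 2]].
Solving (Q + 2I)v = 0 gives the eigenspace spanned by (-2, 2, 4).
With v_3 = 4, v = (-2, 2, 4), so v_2 = 2.

2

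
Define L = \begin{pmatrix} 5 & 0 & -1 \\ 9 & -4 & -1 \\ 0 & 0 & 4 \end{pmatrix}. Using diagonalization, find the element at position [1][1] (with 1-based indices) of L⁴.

625

Characteristic polynomial: λ^3 - 5λ^2 - 16λ + 80 = (λ - 5)(λ - 4)(λ + 4), so the eigenvalues are -4, 4, 5.
λ=5: eigenvector (1, 1, 0).
λ=-4: eigenvector (0, 1, 0).
λ=4: eigenvector (1, 1, 1).
P = [[1, 0, 1], [1, 1, 1], [0, 0, 1]], D = diag(5, -4, 4), P⁻¹ = [[1, 0, -1], [-1, 1, 0], [0, 0, 1]].
L⁴ = P·diag(625, 256, 256)·P⁻¹ = [[625, 0, -369], [369, 256, -369], [0, 0, 256]].
The requested entry is 625.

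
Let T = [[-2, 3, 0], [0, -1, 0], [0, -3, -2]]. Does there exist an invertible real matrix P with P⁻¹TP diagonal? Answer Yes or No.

Characteristic polynomial: p(λ) = λ^3 + 5λ^2 + 8λ + 4 = (λ + 1)(λ + 2)^2.
λ = -2 has algebraic multiplicity 2; rank(T + 2I) = 1, so geometric multiplicity = 2.
Every eigenvalue has geometric = algebraic multiplicity, so T is diagonalizable.

Yes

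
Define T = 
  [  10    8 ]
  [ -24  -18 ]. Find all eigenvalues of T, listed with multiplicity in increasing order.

Characteristic polynomial: p(s) = s^2 + 8s + 12 = (s + 2)(s + 6).
Roots (with multiplicity): -6, -2.

-6, -2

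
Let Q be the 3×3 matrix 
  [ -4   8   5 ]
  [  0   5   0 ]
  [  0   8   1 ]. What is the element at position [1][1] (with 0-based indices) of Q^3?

Characteristic polynomial: s^3 - 2s^2 - 19s + 20 = (s - 5)(s - 1)(s + 4), so the eigenvalues are -4, 1, 5.
s=-4: eigenvector (1, 0, 0).
s=5: eigenvector (2, 1, 2).
s=1: eigenvector (1, 0, 1).
P = [[1, 2, 1], [0, 1, 0], [0, 2, 1]], D = diag(-4, 5, 1), P⁻¹ = [[1, 0, -1], [0, 1, 0], [0, -2, 1]].
Q³ = P·diag(-64, 125, 1)·P⁻¹ = [[-64, 248, 65], [0, 125, 0], [0, 248, 1]].
The requested entry is 125.

125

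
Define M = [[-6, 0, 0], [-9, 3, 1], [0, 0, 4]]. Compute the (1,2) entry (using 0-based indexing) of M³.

Characteristic polynomial: t^3 - t^2 - 30t + 72 = (t - 4)(t - 3)(t + 6), so the eigenvalues are -6, 3, 4.
t=3: eigenvector (0, -1, 0).
t=4: eigenvector (0, 1, 1).
t=-6: eigenvector (1, 1, 0).
P = [[0, 0, 1], [-1, 1, 1], [0, 1, 0]], D = diag(3, 4, -6), P⁻¹ = [[1, -1, 1], [0, 0, 1], [1, 0, 0]].
M³ = P·diag(27, 64, -216)·P⁻¹ = [[-216, 0, 0], [-243, 27, 37], [0, 0, 64]].
The requested entry is 37.

37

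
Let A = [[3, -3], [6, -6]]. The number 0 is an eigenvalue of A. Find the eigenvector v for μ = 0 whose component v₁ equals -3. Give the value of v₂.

-3

A = [[3, -3], [6, -6]].
Solving (A)v = 0 gives the eigenspace spanned by (-3, -3).
With v₁ = -3, v = (-3, -3), so v₂ = -3.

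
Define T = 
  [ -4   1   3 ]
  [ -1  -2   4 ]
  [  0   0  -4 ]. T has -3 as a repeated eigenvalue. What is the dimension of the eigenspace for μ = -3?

1

T + 3I = [[-1, 1, 3], [-1, 1, 4], [0, 0, -1]].
This matrix has rank 2, so its null space has dimension 3 − 2 = 1.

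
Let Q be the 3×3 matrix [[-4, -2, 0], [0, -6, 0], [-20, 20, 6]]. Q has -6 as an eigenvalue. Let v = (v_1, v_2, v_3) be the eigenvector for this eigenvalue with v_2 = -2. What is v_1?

-2

Q + 6I = [[2, -2, 0], [0, 0, 0], [-20, 20, 12]].
Solving (Q + 6I)v = 0 gives the eigenspace spanned by (-2, -2, 0).
With v_2 = -2, v = (-2, -2, 0), so v_1 = -2.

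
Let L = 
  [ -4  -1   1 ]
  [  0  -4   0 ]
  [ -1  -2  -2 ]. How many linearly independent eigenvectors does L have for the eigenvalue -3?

L + 3I = [[-1, -1, 1], [0, -1, 0], [-1, -2, 1]].
This matrix has rank 2, so its null space has dimension 3 − 2 = 1.

1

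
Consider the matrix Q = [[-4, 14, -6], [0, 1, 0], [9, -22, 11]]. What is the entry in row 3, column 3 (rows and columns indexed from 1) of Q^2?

Characteristic polynomial: s^3 - 8s^2 + 17s - 10 = (s - 5)(s - 2)(s - 1), so the eigenvalues are 1, 2, 5.
s=2: eigenvector (1, 0, -1).
s=1: eigenvector (-2, 1, 4).
s=5: eigenvector (-2, 0, 3).
P = [[1, -2, -2], [0, 1, 0], [-1, 4, 3]], D = diag(2, 1, 5), P⁻¹ = [[3, -2, 2], [0, 1, 0], [1, -2, 1]].
Q² = P·diag(4, 1, 25)·P⁻¹ = [[-38, 90, -42], [0, 1, 0], [63, -138, 67]].
The requested entry is 67.

67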